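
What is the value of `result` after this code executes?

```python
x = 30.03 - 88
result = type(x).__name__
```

x is float; result = 'float'

'float'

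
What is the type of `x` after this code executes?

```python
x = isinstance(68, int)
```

isinstance() returns bool

bool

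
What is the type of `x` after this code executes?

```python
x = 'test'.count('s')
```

str.count() returns int

int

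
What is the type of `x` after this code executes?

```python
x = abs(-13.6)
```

abs() of float returns float

float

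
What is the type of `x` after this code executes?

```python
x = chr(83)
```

chr() returns str (single char)

str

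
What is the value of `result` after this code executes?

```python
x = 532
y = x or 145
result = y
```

x = 532; y = 532; result = 532

532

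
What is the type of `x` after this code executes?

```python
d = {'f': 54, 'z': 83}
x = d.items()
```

dict.items() returns dict_items view

dict_items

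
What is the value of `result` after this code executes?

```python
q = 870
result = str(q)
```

q = 870; result = '870'

'870'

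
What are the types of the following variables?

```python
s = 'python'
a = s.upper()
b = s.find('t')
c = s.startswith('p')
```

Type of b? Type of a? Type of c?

find() returns int; upper() returns str; startswith() returns bool

int, str, bool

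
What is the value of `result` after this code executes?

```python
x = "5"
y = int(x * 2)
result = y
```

x = '5'; y = 55; result = 55

55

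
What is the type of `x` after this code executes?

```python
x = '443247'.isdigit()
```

str.isdigit() returns bool

bool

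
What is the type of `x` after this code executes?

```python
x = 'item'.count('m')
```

str.count() returns int

int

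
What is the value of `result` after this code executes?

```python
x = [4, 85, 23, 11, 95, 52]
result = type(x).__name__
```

x is list; result = 'list'

'list'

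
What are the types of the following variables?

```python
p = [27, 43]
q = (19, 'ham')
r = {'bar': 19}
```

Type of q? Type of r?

q is assigned a tuple (parenthesized, comma-separated values); r is assigned a dict literal ({key: value})

tuple, dict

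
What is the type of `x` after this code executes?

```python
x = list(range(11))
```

list(range()) returns list

list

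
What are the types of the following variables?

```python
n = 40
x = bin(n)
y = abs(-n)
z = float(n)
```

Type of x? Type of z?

bin() returns str; float() returns float

str, float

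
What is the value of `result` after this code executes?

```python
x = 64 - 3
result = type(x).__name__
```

x is int; result = 'int'

'int'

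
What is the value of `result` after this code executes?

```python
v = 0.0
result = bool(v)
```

v = 0.0; result = False

False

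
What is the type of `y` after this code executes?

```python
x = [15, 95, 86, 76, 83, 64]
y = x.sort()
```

list.sort() returns None (mutates in place)

NoneType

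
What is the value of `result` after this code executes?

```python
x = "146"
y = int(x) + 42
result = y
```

x = '146'; y = 188; result = 188

188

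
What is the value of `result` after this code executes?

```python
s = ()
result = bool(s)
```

s = (); result = False

False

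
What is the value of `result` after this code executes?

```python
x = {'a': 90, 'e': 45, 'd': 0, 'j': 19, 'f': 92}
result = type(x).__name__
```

x is dict; result = 'dict'

'dict'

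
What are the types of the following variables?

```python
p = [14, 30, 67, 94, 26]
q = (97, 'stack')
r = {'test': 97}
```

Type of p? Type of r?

p is assigned a list literal (square brackets); r is assigned a dict literal ({key: value})

list, dict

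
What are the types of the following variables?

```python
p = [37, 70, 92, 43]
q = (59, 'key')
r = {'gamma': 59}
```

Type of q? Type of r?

q is assigned a tuple (parenthesized, comma-separated values); r is assigned a dict literal ({key: value})

tuple, dict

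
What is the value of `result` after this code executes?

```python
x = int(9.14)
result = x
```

x = 9; result = 9

9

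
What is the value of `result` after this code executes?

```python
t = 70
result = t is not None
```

t = 70; result = True

True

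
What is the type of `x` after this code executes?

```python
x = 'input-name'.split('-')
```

str.split() returns list

list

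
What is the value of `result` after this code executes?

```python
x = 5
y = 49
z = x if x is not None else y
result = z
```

x = 5; y = 49; z = 5; result = 5

5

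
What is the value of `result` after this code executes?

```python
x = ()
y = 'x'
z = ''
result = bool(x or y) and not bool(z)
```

x = (); y = 'x'; z = ''; result = True

True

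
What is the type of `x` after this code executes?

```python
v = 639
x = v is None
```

'is' comparison returns bool

bool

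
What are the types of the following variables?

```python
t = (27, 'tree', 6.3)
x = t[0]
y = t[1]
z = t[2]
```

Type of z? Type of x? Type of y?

tuple[2] is float; tuple[0] is int; tuple[1] is str

float, int, str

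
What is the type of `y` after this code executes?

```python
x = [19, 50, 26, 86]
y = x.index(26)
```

list.index() returns int

int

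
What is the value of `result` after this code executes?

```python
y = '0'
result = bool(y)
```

y = '0'; result = True

True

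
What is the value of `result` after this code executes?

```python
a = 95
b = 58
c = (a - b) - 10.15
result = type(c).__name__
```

a is int; b is int; c is float; result = 'float'

'float'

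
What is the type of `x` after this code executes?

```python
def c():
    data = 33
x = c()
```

Function without return returns None

NoneType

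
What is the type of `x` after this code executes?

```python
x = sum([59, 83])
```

sum() of ints returns int

int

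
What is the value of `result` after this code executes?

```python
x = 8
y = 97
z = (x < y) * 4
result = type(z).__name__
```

x is int; y is int; z is int; result = 'int'

'int'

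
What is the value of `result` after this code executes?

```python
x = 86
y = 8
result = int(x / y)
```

x = 86; y = 8; result = 10

10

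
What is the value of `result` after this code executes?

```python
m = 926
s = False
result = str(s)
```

m = 926; s = False; result = 'False'

'False'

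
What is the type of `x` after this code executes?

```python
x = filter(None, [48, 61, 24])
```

filter() returns a filter object

filter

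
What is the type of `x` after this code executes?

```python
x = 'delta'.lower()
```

str.lower() returns str

str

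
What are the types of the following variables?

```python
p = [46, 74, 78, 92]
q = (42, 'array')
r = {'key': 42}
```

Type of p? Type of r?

p is assigned a list literal (square brackets); r is assigned a dict literal ({key: value})

list, dict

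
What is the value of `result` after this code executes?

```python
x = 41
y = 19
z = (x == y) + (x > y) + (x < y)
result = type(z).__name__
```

x is int; y is int; z is int; result = 'int'

'int'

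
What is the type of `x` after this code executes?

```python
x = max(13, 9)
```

max() of ints returns int

int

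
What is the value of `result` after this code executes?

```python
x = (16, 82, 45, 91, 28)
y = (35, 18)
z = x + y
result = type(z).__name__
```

x is tuple; y is tuple; z is tuple; result = 'tuple'

'tuple'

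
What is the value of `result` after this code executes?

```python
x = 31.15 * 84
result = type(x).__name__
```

x is float; result = 'float'

'float'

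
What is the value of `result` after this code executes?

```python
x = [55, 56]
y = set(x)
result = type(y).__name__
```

x is list; y is set; result = 'set'

'set'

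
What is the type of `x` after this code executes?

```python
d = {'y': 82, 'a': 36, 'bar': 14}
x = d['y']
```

Accessing dict[str, int] with str key returns int

int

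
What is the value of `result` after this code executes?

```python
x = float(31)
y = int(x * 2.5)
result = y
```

x = 31.0; y = 77; result = 77

77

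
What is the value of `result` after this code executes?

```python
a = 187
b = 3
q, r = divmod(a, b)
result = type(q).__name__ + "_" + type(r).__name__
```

a is int; b is int; q is int; r is int; result = 'int_int'

'int_int'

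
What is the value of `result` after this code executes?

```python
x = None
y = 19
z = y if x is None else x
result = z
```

x = None; y = 19; z = 19; result = 19

19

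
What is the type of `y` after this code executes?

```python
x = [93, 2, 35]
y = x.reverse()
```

list.reverse() returns None

NoneType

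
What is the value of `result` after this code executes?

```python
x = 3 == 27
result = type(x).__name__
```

x is bool; result = 'bool'

'bool'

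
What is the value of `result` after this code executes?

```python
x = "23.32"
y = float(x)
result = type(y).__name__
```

x is str; y is float; result = 'float'

'float'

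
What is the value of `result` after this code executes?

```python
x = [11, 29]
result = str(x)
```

x = [11, 29]; result = '[11, 29]'

'[11, 29]'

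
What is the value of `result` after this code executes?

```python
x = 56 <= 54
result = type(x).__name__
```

x is bool; result = 'bool'

'bool'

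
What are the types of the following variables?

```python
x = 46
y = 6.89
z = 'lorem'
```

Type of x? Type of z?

x is assigned a bare integer (no decimal point), so it is an int; z is assigned a quoted string literal, so it is a str

int, str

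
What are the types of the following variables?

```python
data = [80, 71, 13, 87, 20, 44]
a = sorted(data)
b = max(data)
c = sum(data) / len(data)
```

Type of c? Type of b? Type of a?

int / int = float; max of ints returns int; sorted() returns list

float, int, list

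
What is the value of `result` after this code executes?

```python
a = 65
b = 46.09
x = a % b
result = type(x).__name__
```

a is int; b is float; x is float; result = 'float'

'float'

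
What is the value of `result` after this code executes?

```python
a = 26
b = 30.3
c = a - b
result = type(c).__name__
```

a is int; b is float; c is float; result = 'float'

'float'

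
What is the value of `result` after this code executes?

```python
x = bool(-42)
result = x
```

x = True; result = True

True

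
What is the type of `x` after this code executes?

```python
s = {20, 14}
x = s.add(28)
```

set.add() returns None (mutates in place)

NoneType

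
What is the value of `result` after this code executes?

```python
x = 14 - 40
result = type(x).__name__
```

x is int; result = 'int'

'int'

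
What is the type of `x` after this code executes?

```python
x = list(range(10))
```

list(range()) returns list

list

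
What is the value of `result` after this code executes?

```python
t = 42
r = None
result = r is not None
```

t = 42; r = None; result = False

False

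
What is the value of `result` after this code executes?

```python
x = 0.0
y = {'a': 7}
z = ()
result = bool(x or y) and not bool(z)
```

x = 0.0; y = {'a': 7}; z = (); result = True

True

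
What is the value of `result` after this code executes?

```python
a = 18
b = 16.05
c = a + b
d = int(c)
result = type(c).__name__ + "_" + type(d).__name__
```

a is int; b is float; c is float; d is int; result = 'float_int'

'float_int'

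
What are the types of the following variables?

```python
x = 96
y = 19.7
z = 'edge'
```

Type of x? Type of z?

x is assigned a bare integer (no decimal point), so it is an int; z is assigned a quoted string literal, so it is a str

int, str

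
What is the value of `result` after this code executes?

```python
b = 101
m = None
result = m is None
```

b = 101; m = None; result = True

True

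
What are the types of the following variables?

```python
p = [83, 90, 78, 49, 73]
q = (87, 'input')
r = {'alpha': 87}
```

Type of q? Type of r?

q is assigned a tuple (parenthesized, comma-separated values); r is assigned a dict literal ({key: value})

tuple, dict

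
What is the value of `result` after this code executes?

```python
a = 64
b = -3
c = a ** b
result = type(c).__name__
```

a is int; b is int; c is float; result = 'float'

'float'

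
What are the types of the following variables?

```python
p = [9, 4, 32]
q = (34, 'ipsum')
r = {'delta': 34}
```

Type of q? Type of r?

q is assigned a tuple (parenthesized, comma-separated values); r is assigned a dict literal ({key: value})

tuple, dict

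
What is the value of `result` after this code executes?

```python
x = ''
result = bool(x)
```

x = ''; result = False

False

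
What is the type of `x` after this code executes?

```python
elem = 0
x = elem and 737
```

'and' returns first falsy value (0 is int)

int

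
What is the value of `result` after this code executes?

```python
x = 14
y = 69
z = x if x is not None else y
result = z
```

x = 14; y = 69; z = 14; result = 14

14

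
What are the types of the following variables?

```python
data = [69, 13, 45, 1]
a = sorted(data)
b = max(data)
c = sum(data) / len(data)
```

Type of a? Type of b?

sorted() returns list; max of ints returns int

list, int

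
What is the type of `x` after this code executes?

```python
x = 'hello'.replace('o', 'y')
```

str.replace() returns str

str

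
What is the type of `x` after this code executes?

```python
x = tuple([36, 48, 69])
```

tuple() constructor returns tuple

tuple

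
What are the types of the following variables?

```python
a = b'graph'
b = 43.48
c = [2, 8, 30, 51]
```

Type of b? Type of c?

b is assigned a number with a decimal point, so it is a float; c is assigned a list literal (square brackets)

float, list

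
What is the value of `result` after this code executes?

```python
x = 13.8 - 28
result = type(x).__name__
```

x is float; result = 'float'

'float'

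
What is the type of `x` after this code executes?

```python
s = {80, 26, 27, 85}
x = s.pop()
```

Popping from set[int] returns int

int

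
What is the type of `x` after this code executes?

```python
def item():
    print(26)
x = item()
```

Function without return returns None

NoneType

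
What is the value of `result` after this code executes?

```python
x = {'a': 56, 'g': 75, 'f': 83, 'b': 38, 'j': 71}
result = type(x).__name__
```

x is dict; result = 'dict'

'dict'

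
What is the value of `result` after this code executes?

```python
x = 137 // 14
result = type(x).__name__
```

x is int; result = 'int'

'int'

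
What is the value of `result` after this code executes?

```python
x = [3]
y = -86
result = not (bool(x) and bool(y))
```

x = [3]; y = -86; result = False

False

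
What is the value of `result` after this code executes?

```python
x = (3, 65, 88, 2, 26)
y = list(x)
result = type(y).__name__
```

x is tuple; y is list; result = 'list'

'list'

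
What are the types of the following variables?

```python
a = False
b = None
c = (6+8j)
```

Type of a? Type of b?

a is assigned the constant False, which has type bool; b is assigned None, whose type is NoneType

bool, NoneType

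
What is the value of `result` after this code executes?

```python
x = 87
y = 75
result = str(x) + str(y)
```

x = 87; y = 75; result = '8775'

'8775'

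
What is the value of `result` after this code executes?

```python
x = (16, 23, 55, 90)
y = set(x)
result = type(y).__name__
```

x is tuple; y is set; result = 'set'

'set'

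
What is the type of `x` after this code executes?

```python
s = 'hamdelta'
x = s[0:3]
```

Slicing a str returns str

str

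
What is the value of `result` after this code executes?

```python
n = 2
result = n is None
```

n = 2; result = False

False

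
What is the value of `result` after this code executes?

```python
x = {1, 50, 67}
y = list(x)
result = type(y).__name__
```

x is set; y is list; result = 'list'

'list'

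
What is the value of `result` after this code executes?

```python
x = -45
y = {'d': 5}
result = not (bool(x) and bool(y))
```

x = -45; y = {'d': 5}; result = False

False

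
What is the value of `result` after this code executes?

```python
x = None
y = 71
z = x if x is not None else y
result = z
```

x = None; y = 71; z = 71; result = 71

71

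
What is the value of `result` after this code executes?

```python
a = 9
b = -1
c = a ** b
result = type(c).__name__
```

a is int; b is int; c is float; result = 'float'

'float'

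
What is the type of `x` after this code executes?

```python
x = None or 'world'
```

'or' with None returns the other truthy value (str)

str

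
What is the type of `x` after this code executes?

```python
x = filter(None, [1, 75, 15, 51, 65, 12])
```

filter() returns a filter object

filter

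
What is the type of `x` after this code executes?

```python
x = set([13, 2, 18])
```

set() constructor returns set

set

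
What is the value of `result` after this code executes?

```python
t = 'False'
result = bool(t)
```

t = 'False'; result = True

True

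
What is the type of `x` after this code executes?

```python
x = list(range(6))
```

list(range()) returns list

list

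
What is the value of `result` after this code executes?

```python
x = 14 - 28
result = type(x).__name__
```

x is int; result = 'int'

'int'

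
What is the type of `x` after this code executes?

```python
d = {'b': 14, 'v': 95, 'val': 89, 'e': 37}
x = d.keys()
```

.keys() returns dict_keys view

dict_keys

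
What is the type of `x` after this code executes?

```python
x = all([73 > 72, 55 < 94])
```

all() returns bool

bool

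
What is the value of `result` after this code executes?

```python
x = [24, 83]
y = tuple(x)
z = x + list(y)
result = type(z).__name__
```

x is list; y is tuple; z is list; result = 'list'

'list'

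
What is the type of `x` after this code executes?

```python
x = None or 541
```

'or' with None returns the other truthy value

int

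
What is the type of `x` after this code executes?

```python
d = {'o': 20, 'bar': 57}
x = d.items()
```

dict.items() returns dict_items view

dict_items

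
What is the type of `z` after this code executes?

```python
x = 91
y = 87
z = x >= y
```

Comparison returns bool

bool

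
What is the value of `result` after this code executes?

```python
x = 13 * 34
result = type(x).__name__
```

x is int; result = 'int'

'int'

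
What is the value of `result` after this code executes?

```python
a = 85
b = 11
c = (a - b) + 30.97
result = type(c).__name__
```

a is int; b is int; c is float; result = 'float'

'float'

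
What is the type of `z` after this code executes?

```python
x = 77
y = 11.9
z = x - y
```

int - float = float

float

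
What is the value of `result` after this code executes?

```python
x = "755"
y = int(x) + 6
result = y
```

x = '755'; y = 761; result = 761

761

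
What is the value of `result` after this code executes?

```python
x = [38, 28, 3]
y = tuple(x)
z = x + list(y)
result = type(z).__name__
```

x is list; y is tuple; z is list; result = 'list'

'list'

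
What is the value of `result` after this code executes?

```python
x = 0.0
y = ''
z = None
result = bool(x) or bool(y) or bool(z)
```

x = 0.0; y = ''; z = None; result = False

False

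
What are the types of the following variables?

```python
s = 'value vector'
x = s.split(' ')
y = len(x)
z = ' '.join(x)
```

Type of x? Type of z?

str.split() returns list; str.join() returns str

list, str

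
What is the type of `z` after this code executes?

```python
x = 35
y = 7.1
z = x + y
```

int + float = float

float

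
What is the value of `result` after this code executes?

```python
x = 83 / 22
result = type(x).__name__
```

x is float; result = 'float'

'float'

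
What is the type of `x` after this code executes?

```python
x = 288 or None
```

'or' returns first truthy value

int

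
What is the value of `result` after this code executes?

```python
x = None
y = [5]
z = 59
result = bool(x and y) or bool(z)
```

x = None; y = [5]; z = 59; result = True

True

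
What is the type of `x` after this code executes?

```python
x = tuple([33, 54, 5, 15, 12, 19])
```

tuple() constructor returns tuple

tuple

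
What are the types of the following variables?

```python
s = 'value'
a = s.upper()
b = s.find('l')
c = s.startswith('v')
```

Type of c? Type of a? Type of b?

startswith() returns bool; upper() returns str; find() returns int

bool, str, int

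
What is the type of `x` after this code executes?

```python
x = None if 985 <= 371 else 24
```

985 <= 371 is False, so the else branch is taken

int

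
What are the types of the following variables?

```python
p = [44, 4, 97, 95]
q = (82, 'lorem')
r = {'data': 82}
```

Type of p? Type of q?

p is assigned a list literal (square brackets); q is assigned a tuple (parenthesized, comma-separated values)

list, tuple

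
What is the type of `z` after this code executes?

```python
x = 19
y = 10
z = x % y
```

int % int = int

int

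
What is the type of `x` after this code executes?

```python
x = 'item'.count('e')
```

str.count() returns int

int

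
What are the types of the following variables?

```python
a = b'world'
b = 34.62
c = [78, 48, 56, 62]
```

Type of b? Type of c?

b is assigned a number with a decimal point, so it is a float; c is assigned a list literal (square brackets)

float, list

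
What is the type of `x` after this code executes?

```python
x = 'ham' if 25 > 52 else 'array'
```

Both branches of conditional are str

str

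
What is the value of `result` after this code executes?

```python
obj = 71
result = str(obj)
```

obj = 71; result = '71'

'71'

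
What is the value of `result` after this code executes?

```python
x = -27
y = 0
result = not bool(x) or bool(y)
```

x = -27; y = 0; result = False

False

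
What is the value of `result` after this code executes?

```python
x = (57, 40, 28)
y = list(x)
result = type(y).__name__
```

x is tuple; y is list; result = 'list'

'list'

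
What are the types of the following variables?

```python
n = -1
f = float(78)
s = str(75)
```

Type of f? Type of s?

f is assigned the result of calling float(), which returns a float; s is assigned the result of calling str(), which returns a str

float, str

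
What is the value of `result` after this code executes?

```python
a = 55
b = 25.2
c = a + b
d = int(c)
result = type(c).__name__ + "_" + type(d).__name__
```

a is int; b is float; c is float; d is int; result = 'float_int'

'float_int'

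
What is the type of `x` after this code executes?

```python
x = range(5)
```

range() returns a range object

range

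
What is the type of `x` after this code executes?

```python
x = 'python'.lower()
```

str.lower() returns str

str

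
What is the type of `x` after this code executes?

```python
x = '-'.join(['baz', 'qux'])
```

str.join() returns str

str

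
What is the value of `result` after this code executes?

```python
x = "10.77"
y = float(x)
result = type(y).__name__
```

x is str; y is float; result = 'float'

'float'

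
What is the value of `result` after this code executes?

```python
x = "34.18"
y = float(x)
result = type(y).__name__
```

x is str; y is float; result = 'float'

'float'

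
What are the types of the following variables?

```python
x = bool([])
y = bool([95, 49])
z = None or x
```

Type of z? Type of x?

None or bool returns the bool; bool() returns bool

bool, bool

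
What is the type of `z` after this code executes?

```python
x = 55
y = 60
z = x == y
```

Equality comparison returns bool

bool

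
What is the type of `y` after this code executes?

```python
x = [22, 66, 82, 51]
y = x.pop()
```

list.pop() returns the popped element

int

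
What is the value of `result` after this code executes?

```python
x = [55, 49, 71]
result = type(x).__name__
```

x is list; result = 'list'

'list'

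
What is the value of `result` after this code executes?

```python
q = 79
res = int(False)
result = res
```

q = 79; res = 0; result = 0

0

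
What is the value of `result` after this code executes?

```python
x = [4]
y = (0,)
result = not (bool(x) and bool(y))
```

x = [4]; y = (0,); result = False

False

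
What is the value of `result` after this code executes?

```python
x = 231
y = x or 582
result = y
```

x = 231; y = 231; result = 231

231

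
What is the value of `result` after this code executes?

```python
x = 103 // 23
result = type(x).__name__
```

x is int; result = 'int'

'int'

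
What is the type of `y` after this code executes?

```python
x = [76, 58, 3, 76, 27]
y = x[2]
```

Indexing list[int] returns int

int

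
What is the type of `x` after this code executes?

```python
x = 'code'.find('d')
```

str.find() returns int index

int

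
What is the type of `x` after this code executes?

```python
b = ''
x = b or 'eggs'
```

'or' returns first truthy value (str)

str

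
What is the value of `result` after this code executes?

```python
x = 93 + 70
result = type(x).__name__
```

x is int; result = 'int'

'int'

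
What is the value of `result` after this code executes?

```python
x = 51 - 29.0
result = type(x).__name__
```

x is float; result = 'float'

'float'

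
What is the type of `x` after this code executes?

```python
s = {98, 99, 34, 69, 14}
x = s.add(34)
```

set.add() returns None (mutates in place)

NoneType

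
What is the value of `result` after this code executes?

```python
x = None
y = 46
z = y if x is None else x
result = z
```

x = None; y = 46; z = 46; result = 46

46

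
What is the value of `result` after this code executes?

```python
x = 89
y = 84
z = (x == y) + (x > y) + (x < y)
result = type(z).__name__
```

x is int; y is int; z is int; result = 'int'

'int'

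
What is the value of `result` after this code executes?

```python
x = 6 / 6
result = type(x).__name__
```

x is float; result = 'float'

'float'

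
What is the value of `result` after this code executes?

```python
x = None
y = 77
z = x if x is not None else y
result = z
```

x = None; y = 77; z = 77; result = 77

77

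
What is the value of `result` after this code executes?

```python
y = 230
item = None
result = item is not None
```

y = 230; item = None; result = False

False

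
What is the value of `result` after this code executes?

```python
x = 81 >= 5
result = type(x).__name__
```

x is bool; result = 'bool'

'bool'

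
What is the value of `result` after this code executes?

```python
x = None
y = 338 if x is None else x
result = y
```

x = None; y = 338; result = 338

338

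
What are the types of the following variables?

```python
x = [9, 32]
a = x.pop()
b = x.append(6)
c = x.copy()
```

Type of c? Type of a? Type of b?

copy() returns list; pop() returns element; append() returns None

list, int, NoneType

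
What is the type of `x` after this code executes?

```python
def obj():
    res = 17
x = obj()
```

Function without return returns None

NoneType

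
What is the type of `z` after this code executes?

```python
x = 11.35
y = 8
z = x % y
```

float % int = float

float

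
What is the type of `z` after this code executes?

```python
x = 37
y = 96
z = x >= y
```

Comparison returns bool

bool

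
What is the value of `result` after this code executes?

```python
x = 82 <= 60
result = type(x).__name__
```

x is bool; result = 'bool'

'bool'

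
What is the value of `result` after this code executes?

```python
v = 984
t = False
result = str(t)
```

v = 984; t = False; result = 'False'

'False'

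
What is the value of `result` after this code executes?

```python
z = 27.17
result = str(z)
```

z = 27.17; result = '27.17'

'27.17'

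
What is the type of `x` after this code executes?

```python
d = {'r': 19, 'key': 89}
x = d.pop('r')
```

dict.pop() returns the value

int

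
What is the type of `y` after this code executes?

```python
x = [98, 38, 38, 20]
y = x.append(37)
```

list.append() returns None (mutates in place)

NoneType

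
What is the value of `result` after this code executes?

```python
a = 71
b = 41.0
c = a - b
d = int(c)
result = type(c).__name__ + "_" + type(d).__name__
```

a is int; b is float; c is float; d is int; result = 'float_int'

'float_int'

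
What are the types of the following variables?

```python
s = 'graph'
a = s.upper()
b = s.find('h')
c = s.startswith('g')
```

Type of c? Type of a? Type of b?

startswith() returns bool; upper() returns str; find() returns int

bool, str, int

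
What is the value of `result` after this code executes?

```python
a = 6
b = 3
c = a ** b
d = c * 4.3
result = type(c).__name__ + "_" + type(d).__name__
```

a is int; b is int; c is int; d is float; result = 'int_float'

'int_float'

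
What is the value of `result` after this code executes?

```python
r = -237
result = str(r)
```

r = -237; result = '-237'

'-237'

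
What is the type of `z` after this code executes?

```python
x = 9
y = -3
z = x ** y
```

int ** negative = float

float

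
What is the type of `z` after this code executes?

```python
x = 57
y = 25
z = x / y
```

int / int = float

float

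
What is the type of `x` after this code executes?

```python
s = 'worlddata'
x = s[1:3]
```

Slicing a str returns str

str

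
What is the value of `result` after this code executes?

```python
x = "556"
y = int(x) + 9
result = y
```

x = '556'; y = 565; result = 565

565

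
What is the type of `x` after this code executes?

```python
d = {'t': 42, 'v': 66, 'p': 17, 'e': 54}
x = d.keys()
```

.keys() returns dict_keys view

dict_keys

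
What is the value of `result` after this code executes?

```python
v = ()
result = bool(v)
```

v = (); result = False

False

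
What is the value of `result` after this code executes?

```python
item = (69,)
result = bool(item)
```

item = (69,); result = True

True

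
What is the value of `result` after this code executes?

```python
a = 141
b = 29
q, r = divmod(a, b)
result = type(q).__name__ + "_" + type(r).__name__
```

a is int; b is int; q is int; r is int; result = 'int_int'

'int_int'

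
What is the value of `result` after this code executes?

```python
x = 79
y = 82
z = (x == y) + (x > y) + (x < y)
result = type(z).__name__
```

x is int; y is int; z is int; result = 'int'

'int'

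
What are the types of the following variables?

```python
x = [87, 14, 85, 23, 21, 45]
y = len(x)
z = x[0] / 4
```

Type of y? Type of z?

len() returns int; int / int = float

int, float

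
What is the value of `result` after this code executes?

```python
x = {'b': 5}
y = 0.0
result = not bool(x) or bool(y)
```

x = {'b': 5}; y = 0.0; result = False

False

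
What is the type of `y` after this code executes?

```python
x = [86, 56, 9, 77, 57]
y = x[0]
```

Indexing list[int] returns int

int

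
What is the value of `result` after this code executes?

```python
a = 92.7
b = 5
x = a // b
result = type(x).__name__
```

a is float; b is int; x is float; result = 'float'

'float'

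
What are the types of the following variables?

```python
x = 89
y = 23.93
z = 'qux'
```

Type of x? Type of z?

x is assigned a bare integer (no decimal point), so it is an int; z is assigned a quoted string literal, so it is a str

int, str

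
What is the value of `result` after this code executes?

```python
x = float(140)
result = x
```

x = 140.0; result = 140.0

140.0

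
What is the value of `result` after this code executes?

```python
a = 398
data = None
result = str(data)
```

a = 398; data = None; result = 'None'

'None'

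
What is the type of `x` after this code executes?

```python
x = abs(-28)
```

abs() of int returns int

int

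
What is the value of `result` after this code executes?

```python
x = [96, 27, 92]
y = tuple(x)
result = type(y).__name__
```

x is list; y is tuple; result = 'tuple'

'tuple'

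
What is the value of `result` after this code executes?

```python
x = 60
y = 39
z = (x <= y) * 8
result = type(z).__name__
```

x is int; y is int; z is int; result = 'int'

'int'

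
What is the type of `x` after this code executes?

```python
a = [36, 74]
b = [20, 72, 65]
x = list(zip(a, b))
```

list(zip()) returns a list of tuples

list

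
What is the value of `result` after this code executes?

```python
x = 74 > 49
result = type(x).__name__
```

x is bool; result = 'bool'

'bool'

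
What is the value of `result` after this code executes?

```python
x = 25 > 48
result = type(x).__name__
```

x is bool; result = 'bool'

'bool'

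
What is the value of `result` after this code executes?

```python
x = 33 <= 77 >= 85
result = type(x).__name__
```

x is bool; result = 'bool'

'bool'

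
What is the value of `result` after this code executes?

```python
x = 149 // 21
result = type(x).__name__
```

x is int; result = 'int'

'int'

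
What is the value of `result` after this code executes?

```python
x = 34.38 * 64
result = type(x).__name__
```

x is float; result = 'float'

'float'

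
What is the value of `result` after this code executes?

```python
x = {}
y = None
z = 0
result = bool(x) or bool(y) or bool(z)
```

x = {}; y = None; z = 0; result = False

False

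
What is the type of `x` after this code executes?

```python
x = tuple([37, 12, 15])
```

tuple() constructor returns tuple

tuple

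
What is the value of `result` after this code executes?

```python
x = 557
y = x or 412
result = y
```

x = 557; y = 557; result = 557

557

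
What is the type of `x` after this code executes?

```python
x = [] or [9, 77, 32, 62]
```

'or' returns first truthy value (list)

list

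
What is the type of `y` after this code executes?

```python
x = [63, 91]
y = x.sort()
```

list.sort() returns None (mutates in place)

NoneType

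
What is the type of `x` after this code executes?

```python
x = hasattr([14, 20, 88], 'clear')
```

hasattr() returns bool

bool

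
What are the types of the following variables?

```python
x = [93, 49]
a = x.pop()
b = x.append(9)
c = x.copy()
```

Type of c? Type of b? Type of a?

copy() returns list; append() returns None; pop() returns element

list, NoneType, int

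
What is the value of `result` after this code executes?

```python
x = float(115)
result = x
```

x = 115.0; result = 115.0

115.0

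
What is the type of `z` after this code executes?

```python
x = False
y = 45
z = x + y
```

bool + int = int (bool is subclass of int)

int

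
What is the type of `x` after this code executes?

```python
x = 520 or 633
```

'or' returns first truthy value (int)

int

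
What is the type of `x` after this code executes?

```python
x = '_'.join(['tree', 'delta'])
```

str.join() returns str

str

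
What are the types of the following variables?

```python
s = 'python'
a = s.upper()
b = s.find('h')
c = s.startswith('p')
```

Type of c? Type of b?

startswith() returns bool; find() returns int

bool, int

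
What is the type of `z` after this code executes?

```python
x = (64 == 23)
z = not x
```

'not' returns bool

bool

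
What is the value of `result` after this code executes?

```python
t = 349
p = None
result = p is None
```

t = 349; p = None; result = True

True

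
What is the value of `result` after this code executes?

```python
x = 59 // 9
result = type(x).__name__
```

x is int; result = 'int'

'int'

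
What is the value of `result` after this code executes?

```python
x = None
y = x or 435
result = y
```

x = None; y = 435; result = 435

435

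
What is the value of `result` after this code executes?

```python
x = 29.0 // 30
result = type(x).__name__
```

x is float; result = 'float'

'float'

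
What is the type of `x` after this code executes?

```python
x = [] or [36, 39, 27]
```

'or' returns first truthy value (list)

list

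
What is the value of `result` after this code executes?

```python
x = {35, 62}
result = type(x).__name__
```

x is set; result = 'set'

'set'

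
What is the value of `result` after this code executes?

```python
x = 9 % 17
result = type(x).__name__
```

x is int; result = 'int'

'int'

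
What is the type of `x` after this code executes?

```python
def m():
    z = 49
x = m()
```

Function without return returns None

NoneType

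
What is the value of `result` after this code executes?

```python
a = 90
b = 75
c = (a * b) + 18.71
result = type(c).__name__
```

a is int; b is int; c is float; result = 'float'

'float'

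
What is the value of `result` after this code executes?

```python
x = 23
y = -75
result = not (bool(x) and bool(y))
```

x = 23; y = -75; result = False

False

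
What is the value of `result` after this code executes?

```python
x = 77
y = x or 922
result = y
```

x = 77; y = 77; result = 77

77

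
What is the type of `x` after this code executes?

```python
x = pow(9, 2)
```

pow(int, int) returns int

int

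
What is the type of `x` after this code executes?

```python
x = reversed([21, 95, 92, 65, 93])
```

reversed() on a list returns list_reverseiterator

list_reverseiterator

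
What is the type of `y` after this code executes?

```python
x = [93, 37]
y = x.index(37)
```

list.index() returns int

int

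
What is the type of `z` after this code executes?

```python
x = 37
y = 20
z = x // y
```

int // int = int

int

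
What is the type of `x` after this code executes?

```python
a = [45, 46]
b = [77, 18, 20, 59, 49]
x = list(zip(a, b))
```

list(zip()) returns a list of tuples

list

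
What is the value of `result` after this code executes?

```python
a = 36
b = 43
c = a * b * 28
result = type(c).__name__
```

a is int; b is int; c is int; result = 'int'

'int'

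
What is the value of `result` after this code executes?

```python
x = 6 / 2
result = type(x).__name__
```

x is float; result = 'float'

'float'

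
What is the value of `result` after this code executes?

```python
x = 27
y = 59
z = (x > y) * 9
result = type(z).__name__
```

x is int; y is int; z is int; result = 'int'

'int'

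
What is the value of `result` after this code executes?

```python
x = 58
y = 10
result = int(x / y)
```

x = 58; y = 10; result = 5

5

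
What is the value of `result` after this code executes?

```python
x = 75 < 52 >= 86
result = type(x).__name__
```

x is bool; result = 'bool'

'bool'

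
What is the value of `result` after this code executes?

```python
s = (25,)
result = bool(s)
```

s = (25,); result = True

True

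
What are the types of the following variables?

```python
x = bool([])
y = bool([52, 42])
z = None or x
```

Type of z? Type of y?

None or bool returns the bool; bool() returns bool

bool, bool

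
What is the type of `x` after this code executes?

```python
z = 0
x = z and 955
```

'and' returns first falsy value (0 is int)

int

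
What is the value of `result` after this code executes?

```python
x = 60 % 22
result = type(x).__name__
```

x is int; result = 'int'

'int'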